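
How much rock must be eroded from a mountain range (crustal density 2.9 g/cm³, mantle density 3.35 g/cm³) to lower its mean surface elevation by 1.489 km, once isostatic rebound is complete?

11.1 km

Net drop Δ = e − u = e − e ρ_c/ρ_m = e (ρ_m − ρ_c)/ρ_m.
e = Δ ρ_m/(ρ_m − ρ_c) = 1.489 km × 3.35/0.45 = 11.1 km.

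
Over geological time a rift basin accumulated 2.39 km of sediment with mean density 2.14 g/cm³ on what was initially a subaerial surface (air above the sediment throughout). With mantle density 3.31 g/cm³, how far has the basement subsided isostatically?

Subaerial load: s = t ρ_sed / ρ_m = 2.39 km × 2.14/3.31 = 1.55 km.

1.55 km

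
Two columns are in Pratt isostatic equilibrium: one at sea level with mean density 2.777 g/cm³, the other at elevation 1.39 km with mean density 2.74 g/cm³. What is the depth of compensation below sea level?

103 km

ρ_ref D = ρ (D + h) → D (ρ_ref − ρ) = ρ h.
D = ρ h/(ρ_ref − ρ) = 2.74 × 1.39 km/(2.777 − 2.74) = 103 km.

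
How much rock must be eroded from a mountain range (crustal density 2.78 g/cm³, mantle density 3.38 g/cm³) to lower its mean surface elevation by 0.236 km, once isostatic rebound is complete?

1.33 km

Net drop Δ = e − u = e − e ρ_c/ρ_m = e (ρ_m − ρ_c)/ρ_m.
e = Δ ρ_m/(ρ_m − ρ_c) = 0.236 km × 3.38/0.6 = 1.33 km.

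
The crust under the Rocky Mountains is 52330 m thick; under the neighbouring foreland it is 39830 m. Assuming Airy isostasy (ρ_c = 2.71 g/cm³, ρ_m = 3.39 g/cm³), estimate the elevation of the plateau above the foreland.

Excess crust Δ = 52330 m − 39830 m = 12500 m, split between elevation h and root r with h + r = Δ.
Airy balance ρ_c h = (ρ_m − ρ_c) r gives r = h ρ_c/(ρ_m − ρ_c), so h (1 + ρ_c/(ρ_m − ρ_c)) = Δ, i.e. h = Δ (ρ_m − ρ_c)/ρ_m.
h = 12500 m × 0.68/3.39 = 2510 m.

2510 m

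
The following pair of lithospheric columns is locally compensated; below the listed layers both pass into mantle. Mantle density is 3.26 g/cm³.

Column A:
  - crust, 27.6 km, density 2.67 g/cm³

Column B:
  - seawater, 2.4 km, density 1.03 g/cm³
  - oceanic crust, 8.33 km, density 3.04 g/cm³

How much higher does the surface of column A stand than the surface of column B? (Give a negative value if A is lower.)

For any compensation level in the mantle, the mantle terms cancel and isostasy reduces to e = (Σt_A − Σt_B) − (Σ(ρt)_A − Σ(ρt)_B) / ρ_m.
Σt_A = 27.6 km; Σt_B = 10.73 km; Σ(ρt)_A = 73.692; Σ(ρt)_B = 27.7952 (in km·g/cm³).
e = (27.6 − 10.73) − (73.692 − 27.7952) / 3.26 = 2.79 km.

2.79 km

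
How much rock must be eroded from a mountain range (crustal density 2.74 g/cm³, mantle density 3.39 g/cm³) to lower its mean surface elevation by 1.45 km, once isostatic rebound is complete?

7.56 km

Net drop Δ = e − u = e − e ρ_c/ρ_m = e (ρ_m − ρ_c)/ρ_m.
e = Δ ρ_m/(ρ_m − ρ_c) = 1.45 km × 3.39/0.65 = 7.56 km.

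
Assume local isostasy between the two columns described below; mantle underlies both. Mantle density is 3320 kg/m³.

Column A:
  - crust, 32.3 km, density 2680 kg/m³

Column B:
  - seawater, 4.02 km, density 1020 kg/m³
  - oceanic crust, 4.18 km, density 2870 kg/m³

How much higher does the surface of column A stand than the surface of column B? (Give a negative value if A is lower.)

2.88 km

For any compensation level in the mantle, the mantle terms cancel and isostasy reduces to e = (Σt_A − Σt_B) − (Σ(ρt)_A − Σ(ρt)_B) / ρ_m.
Σt_A = 32.3 km; Σt_B = 8.2 km; Σ(ρt)_A = 86564; Σ(ρt)_B = 16097 (in km·kg/m³).
e = (32.3 − 8.2) − (86564 − 16097) / 3320 = 2.88 km.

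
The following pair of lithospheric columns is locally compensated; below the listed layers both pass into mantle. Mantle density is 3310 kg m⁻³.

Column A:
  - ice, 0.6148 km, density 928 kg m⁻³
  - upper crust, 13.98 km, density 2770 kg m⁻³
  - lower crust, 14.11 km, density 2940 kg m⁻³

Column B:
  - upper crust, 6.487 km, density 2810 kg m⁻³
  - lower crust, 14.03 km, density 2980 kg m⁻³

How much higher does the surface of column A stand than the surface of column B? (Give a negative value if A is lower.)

For any compensation level in the mantle, the mantle terms cancel and isostasy reduces to e = (Σt_A − Σt_B) − (Σ(ρt)_A − Σ(ρt)_B) / ρ_m.
Σt_A = 28.7048 km; Σt_B = 20.517 km; Σ(ρt)_A = 80778.5344; Σ(ρt)_B = 60037.87 (in km·kg m⁻³).
e = (28.7048 − 20.517) − (80778.5344 − 60037.87) / 3310 = 1.92 km.

1.92 km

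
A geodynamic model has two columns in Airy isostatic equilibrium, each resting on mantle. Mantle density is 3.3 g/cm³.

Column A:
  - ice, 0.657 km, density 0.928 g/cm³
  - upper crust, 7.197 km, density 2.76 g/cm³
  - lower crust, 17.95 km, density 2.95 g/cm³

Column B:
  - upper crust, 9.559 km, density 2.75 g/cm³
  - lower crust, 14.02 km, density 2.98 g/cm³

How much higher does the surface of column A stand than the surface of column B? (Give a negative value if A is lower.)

For any compensation level in the mantle, the mantle terms cancel and isostasy reduces to e = (Σt_A − Σt_B) − (Σ(ρt)_A − Σ(ρt)_B) / ρ_m.
Σt_A = 25.804 km; Σt_B = 23.579 km; Σ(ρt)_A = 73.425916; Σ(ρt)_B = 68.06685 (in km·g/cm³).
e = (25.804 − 23.579) − (73.425916 − 68.06685) / 3.3 = 0.601 km.

0.601 km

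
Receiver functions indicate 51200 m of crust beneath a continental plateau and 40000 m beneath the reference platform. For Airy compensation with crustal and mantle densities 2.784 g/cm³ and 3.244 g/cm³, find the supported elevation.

1590 m

Excess crust Δ = 51200 m − 40000 m = 11200 m, split between elevation h and root r with h + r = Δ.
Airy balance ρ_c h = (ρ_m − ρ_c) r gives r = h ρ_c/(ρ_m − ρ_c), so h (1 + ρ_c/(ρ_m − ρ_c)) = Δ, i.e. h = Δ (ρ_m − ρ_c)/ρ_m.
h = 11200 m × 0.46/3.244 = 1590 m.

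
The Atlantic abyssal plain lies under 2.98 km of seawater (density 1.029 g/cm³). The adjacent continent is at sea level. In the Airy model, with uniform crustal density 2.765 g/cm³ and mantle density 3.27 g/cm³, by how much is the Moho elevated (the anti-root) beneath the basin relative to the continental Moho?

In Airy isostatic equilibrium: replacing crust with seawater at the top is compensated by replacing crust with mantle at the base: d (ρ_c − ρ_w) = a (ρ_m − ρ_c).
a = d (ρ_c − ρ_w)/(ρ_m − ρ_c) = 2.98 km × 1.736/0.505 = 10.2 km.

10.2 km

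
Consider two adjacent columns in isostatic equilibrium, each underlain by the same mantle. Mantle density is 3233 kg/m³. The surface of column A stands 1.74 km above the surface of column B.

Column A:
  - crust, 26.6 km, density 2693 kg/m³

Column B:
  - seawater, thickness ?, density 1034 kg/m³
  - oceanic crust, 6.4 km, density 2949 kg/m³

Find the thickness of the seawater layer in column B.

Take the compensation level at the base of the deeper column (depth z_c below the surface of column A) and equate Σ ρ_i t_i down to z_c; mantle fills any gap and the z_c terms cancel.
Column A: 26.6×2693 + (z_c − 26.6)×3233
Column B: 1.74×0 + x×1034 + 6.4×2949 + (z_c − 1.74 − 6.4 − x)×3233
The z_c×3233 term appears on both sides and cancels. Collect the known terms of each column as K = Σ(ρt)_known − 3233 × (depth of known layers): K_A = 71633.8 − 3233×26.6 = −14364; K_B = 18873.6 − 3233×(1.74 + 6.4) = −7443.02.
Balance: K_A = K_B − x×(3233 − 1034), so x = (K_B − K_A)/(3233 − 1034) = 6920.98/2199 = 3.15 km.

3.15 km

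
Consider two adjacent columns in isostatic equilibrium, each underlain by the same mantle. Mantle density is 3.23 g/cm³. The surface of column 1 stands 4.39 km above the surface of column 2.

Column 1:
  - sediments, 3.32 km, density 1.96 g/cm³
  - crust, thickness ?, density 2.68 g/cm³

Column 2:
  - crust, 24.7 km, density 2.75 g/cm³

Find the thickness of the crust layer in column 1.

39.7 km

Take the compensation level at the base of the deeper column (depth z_c below the surface of column 1) and equate Σ ρ_i t_i down to z_c; mantle fills any gap and the z_c terms cancel.
Column 1: 3.32×1.96 + x×2.68 + (z_c − 3.32 − x)×3.23
Column 2: 4.39×0 + 24.7×2.75 + (z_c − 4.39 − 24.7)×3.23
The z_c×3.23 term appears on both sides and cancels. Collect the known terms of each column as K = Σ(ρt)_known − 3.23 × (depth of known layers): K_1 = 6.5072 − 3.23×3.32 = −4.2164; K_2 = 67.925 − 3.23×(4.39 + 24.7) = −26.0357.
Balance: K_1 − x×(3.23 − 2.68) = K_2, so x = (K_1 − K_2)/(3.23 − 2.68) = 21.8193/0.55 = 39.7 km.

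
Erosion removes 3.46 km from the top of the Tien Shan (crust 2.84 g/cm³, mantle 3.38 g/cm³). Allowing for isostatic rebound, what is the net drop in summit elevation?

Rebound u = e ρ_c/ρ_m = 3.46 km × 2.84/3.38 = 2.907 km.
Net surface drop = e − u = 3.46 km − 2.907 km = e (ρ_m − ρ_c)/ρ_m = 0.553 km.

0.553 km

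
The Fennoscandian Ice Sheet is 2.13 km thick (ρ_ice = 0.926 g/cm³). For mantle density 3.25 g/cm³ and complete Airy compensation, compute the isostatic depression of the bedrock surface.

0.607 km

Balancing pressure at the compensation depth: the ice load ρ_ice t is balanced by mantle displaced below, ρ_m s.
s = t ρ_ice / ρ_m = 2.13 km × 0.926/3.25 = 0.607 km.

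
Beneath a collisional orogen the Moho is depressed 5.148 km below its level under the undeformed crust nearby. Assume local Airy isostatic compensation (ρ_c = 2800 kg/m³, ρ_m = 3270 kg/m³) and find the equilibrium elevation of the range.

Balancing pressure at the compensation depth: ρ_c h = (ρ_m − ρ_c) r.
h = r (ρ_m − ρ_c) / ρ_c = 5.148 km × (3270 − 2800) / 2800 = 0.864 km.

0.864 km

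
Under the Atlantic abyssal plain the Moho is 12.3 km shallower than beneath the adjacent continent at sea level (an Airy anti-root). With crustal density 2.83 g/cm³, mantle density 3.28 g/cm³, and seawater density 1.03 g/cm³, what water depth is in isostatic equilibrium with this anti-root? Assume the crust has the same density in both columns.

Replacing a thickness d of crust by seawater at the top must be balanced by replacing crust with mantle at the base: d (ρ_c − ρ_w) = a (ρ_m − ρ_c).
d = a (ρ_m − ρ_c)/(ρ_c − ρ_w) = 12.3 km × 0.45/1.8 = 3.08 km.

3.08 km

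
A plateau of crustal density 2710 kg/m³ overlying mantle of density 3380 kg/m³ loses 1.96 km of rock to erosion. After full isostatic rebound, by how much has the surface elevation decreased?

0.389 km

Rebound u = e ρ_c/ρ_m = 1.96 km × 2710/3380 = 1.571 km.
Net surface drop = e − u = 1.96 km − 1.571 km = e (ρ_m − ρ_c)/ρ_m = 0.389 km.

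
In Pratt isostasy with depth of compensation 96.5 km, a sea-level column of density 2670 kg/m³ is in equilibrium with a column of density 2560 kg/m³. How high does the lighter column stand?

4.15 km

ρ_ref D = ρ (D + h) → h = D (ρ_ref − ρ)/ρ.
h = 96.5 km × (2670 − 2560)/2560 = 4.15 km.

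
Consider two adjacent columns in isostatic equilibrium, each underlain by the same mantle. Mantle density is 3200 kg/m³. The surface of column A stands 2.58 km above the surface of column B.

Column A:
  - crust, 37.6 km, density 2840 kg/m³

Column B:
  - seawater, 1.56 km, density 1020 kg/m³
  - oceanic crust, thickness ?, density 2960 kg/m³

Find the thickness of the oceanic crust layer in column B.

7.83 km

Take the compensation level at the base of the deeper column (depth z_c below the surface of column A) and equate Σ ρ_i t_i down to z_c; mantle fills any gap and the z_c terms cancel.
Column A: 37.6×2840 + (z_c − 37.6)×3200
Column B: 2.58×0 + 1.56×1020 + x×2960 + (z_c − 2.58 − 1.56 − x)×3200
The z_c×3200 term appears on both sides and cancels. Collect the known terms of each column as K = Σ(ρt)_known − 3200 × (depth of known layers): K_A = 106784 − 3200×37.6 = −13536; K_B = 1591.2 − 3200×(2.58 + 1.56) = −11656.8.
Balance: K_A = K_B − x×(3200 − 2960), so x = (K_B − K_A)/(3200 − 2960) = 1879.2/240 = 7.83 km.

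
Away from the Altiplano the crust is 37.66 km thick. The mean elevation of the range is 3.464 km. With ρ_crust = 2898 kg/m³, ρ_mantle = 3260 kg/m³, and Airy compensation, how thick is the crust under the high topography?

68.9 km

Root depth r = h ρ_c / (ρ_m − ρ_c) = 3.464 km × 2898 / 362 = 27.73 km.
Total thickness = T + h + r = 37.66 km + 3.464 km + 27.73 km = 68.9 km.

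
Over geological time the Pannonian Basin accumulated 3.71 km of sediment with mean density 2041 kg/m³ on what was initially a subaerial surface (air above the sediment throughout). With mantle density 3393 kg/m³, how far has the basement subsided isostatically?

Subaerial load: s = t ρ_sed / ρ_m = 3.71 km × 2041/3393 = 2.23 km.

2.23 km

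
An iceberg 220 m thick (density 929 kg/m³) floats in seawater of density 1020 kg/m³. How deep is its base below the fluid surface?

200 m

Draft d = t ρ_obj/ρ_fluid = 220 m × 929/1020 = 200 m.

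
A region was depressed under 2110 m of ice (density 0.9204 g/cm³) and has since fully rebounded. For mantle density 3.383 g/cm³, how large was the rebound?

Removing the load lets mantle flow back in; uplift u satisfies ρ_ice t = ρ_m u.
u = t ρ_ice/ρ_m = 2110 m × 0.9204/3.383 = 574 m.

574 m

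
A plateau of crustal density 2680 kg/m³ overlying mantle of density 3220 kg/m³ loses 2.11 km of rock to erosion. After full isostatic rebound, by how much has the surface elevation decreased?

0.354 km

Rebound u = e ρ_c/ρ_m = 2.11 km × 2680/3220 = 1.756 km.
Net surface drop = e − u = 2.11 km − 1.756 km = e (ρ_m − ρ_c)/ρ_m = 0.354 km.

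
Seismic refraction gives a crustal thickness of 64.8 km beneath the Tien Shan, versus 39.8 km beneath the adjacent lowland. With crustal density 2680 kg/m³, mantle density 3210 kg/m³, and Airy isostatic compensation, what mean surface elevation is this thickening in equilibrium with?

4.13 km

Excess crust Δ = 64.8 km − 39.8 km = 25 km, split between elevation h and root r with h + r = Δ.
Airy balance ρ_c h = (ρ_m − ρ_c) r gives r = h ρ_c/(ρ_m − ρ_c), so h (1 + ρ_c/(ρ_m − ρ_c)) = Δ, i.e. h = Δ (ρ_m − ρ_c)/ρ_m.
h = 25 km × 530/3210 = 4.13 km.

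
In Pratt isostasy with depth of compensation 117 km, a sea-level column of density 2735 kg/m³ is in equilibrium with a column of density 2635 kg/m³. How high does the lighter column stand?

ρ_ref D = ρ (D + h) → h = D (ρ_ref − ρ)/ρ.
h = 117 km × (2735 − 2635)/2635 = 4.44 km.

4.44 km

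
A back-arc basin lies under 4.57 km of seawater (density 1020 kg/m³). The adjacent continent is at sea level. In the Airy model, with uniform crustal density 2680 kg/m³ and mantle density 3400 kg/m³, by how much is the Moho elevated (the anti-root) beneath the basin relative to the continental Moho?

10.5 km

By Archimedes' principle applied to the lithosphere: replacing crust with seawater at the top is compensated by replacing crust with mantle at the base: d (ρ_c − ρ_w) = a (ρ_m − ρ_c).
a = d (ρ_c − ρ_w)/(ρ_m − ρ_c) = 4.57 km × 1660/720 = 10.5 km.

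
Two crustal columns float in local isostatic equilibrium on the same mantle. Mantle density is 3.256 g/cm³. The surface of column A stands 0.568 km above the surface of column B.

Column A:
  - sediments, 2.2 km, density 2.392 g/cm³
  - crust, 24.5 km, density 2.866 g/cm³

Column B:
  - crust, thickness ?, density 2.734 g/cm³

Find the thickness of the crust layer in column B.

18.4 km

Take the compensation level at the base of the deeper column (depth z_c below the surface of column A) and equate Σ ρ_i t_i down to z_c; mantle fills any gap and the z_c terms cancel.
Column A: 2.2×2.392 + 24.5×2.866 + (z_c − 26.7)×3.256
Column B: 0.568×0 + x×2.734 + (z_c − 0.568 − 0 − x)×3.256
The z_c×3.256 term appears on both sides and cancels. Collect the known terms of each column as K = Σ(ρt)_known − 3.256 × (depth of known layers): K_A = 75.4794 − 3.256×26.7 = −11.4558; K_B = 0 − 3.256×(0.568 + 0) = −1.849408.
Balance: K_A = K_B − x×(3.256 − 2.734), so x = (K_B − K_A)/(3.256 − 2.734) = 9.60639/0.522 = 18.4 km.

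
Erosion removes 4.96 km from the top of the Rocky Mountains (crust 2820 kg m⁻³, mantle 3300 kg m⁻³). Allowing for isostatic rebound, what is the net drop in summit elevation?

0.721 km

Rebound u = e ρ_c/ρ_m = 4.96 km × 2820/3300 = 4.239 km.
Net surface drop = e − u = 4.96 km − 4.239 km = e (ρ_m − ρ_c)/ρ_m = 0.721 km.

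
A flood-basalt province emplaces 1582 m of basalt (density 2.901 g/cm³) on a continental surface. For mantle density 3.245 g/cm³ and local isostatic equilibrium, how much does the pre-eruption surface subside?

Subaerial loading: s = t ρ_load / ρ_m.
s = 1582 m × 2.901/3.245 = 1410 m.

1410 m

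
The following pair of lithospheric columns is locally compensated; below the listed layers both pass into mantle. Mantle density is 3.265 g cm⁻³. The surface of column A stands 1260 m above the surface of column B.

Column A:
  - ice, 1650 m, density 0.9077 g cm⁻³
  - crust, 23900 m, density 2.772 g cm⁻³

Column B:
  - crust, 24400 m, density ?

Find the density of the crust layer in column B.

2.79 g cm⁻³

Take the compensation level at the base of the deeper column (depth z_c below the surface of column A) and equate Σ ρ_i t_i down to z_c; mantle fills any gap and the z_c terms cancel.
Column A: 1650×0.9077 + 23900×2.772 + (z_c − 25550)×3.265
Column B: 1260×0 + 24400×ρ + (z_c − 1260 − 24400)×3.265
The z_c×3.265 term appears on both sides and cancels. Collect the known terms of each column as K = Σ(ρt)_known − 3.265 × (depth of known layers): K_A = 67748.505 − 3.265×25550 = −15672.245; K_B = 0 − 3.265×(1260 + 24400) = −83779.9.
Balance: K_A = K_B + 24400×ρ, so ρ = (K_A − K_B)/24400 = 68107.7/24400 = 2.79 g cm⁻³.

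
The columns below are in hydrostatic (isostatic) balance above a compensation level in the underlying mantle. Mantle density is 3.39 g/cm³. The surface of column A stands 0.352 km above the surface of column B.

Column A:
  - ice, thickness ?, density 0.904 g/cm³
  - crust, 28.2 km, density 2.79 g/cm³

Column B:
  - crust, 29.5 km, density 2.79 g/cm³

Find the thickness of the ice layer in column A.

Take the compensation level at the base of the deeper column (depth z_c below the surface of column A) and equate Σ ρ_i t_i down to z_c; mantle fills any gap and the z_c terms cancel.
Column A: x×0.904 + 28.2×2.79 + (z_c − 28.2 − x)×3.39
Column B: 0.352×0 + 29.5×2.79 + (z_c − 0.352 − 29.5)×3.39
The z_c×3.39 term appears on both sides and cancels. Collect the known terms of each column as K = Σ(ρt)_known − 3.39 × (depth of known layers): K_A = 78.678 − 3.39×28.2 = −16.92; K_B = 82.305 − 3.39×(0.352 + 29.5) = −18.89328.
Balance: K_A − x×(3.39 − 0.904) = K_B, so x = (K_A − K_B)/(3.39 − 0.904) = 1.97328/2.486 = 0.794 km.

0.794 km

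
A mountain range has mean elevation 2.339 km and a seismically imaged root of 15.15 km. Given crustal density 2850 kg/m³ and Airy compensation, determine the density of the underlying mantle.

3290 kg/m³

Airy balance: ρ_c h = (ρ_m − ρ_c) r → ρ_m = ρ_c (1 + h/r).
ρ_m = 2850 × (1 + 2.339 km/15.15 km) = 3290 kg/m³.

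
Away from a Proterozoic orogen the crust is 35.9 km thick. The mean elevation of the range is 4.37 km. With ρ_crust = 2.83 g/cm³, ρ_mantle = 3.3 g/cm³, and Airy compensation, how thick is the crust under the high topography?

66.6 km

Root depth r = h ρ_c / (ρ_m − ρ_c) = 4.37 km × 2.83 / 0.47 = 26.31 km.
Total thickness = T + h + r = 35.9 km + 4.37 km + 26.31 km = 66.6 km.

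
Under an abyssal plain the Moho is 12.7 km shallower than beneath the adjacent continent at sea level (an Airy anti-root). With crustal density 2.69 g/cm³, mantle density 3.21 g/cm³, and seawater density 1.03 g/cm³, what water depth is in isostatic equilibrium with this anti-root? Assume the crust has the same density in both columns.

Replacing a thickness d of crust by seawater at the top must be balanced by replacing crust with mantle at the base: d (ρ_c − ρ_w) = a (ρ_m − ρ_c).
d = a (ρ_m − ρ_c)/(ρ_c − ρ_w) = 12.7 km × 0.52/1.66 = 3.98 km.

3.98 km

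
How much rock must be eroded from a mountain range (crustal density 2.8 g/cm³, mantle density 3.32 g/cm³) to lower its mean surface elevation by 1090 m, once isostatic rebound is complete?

6960 m

Net drop Δ = e − u = e − e ρ_c/ρ_m = e (ρ_m − ρ_c)/ρ_m.
e = Δ ρ_m/(ρ_m − ρ_c) = 1090 m × 3.32/0.52 = 6960 m.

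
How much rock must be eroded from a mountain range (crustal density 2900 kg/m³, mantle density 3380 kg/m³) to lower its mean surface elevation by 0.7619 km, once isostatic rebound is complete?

5.37 km

Net drop Δ = e − u = e − e ρ_c/ρ_m = e (ρ_m − ρ_c)/ρ_m.
e = Δ ρ_m/(ρ_m − ρ_c) = 0.7619 km × 3380/480 = 5.37 km.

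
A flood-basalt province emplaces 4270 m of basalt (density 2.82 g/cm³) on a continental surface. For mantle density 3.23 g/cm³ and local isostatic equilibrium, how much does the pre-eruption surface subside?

Subaerial loading: s = t ρ_load / ρ_m.
s = 4270 m × 2.82/3.23 = 3730 m.

3730 m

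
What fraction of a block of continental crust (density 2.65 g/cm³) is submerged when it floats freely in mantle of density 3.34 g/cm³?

79.3%

Submerged fraction = ρ_obj/ρ_fluid = 2.65/3.34 = 79.3%.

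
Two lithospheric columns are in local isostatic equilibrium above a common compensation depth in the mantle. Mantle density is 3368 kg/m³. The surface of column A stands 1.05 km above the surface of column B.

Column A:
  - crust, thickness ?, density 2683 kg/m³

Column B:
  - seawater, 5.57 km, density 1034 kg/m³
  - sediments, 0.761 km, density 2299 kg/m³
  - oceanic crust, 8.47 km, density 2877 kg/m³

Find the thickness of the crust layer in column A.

31.4 km

Take the compensation level at the base of the deeper column (depth z_c below the surface of column A) and equate Σ ρ_i t_i down to z_c; mantle fills any gap and the z_c terms cancel.
Column A: x×2683 + (z_c − 0 − x)×3368
Column B: 1.05×0 + 5.57×1034 + 0.761×2299 + 8.47×2877 + (z_c − 1.05 − 14.801)×3368
The z_c×3368 term appears on both sides and cancels. Collect the known terms of each column as K = Σ(ρt)_known − 3368 × (depth of known layers): K_A = 0 − 3368×0 = 0; K_B = 31877.109 − 3368×(1.05 + 14.801) = −21509.059.
Balance: K_A − x×(3368 − 2683) = K_B, so x = (K_A − K_B)/(3368 − 2683) = 21509.1/685 = 31.4 km.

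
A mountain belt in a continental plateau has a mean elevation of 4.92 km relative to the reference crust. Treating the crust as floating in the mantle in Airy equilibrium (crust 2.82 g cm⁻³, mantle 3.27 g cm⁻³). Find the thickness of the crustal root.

30.8 km

In Airy isostatic equilibrium: the weight of the topography is balanced by the buoyancy of the root, ρ_c h = (ρ_m − ρ_c) r.
r = h · ρ_c / (ρ_m − ρ_c) = 4.92 km × 2.82 / (3.27 − 2.82) = 30.8 km.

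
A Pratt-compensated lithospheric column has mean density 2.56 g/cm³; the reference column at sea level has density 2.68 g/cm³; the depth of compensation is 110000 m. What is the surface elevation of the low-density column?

5160 m

ρ_ref D = ρ (D + h) → h = D (ρ_ref − ρ)/ρ.
h = 110000 m × (2.68 − 2.56)/2.56 = 5160 m.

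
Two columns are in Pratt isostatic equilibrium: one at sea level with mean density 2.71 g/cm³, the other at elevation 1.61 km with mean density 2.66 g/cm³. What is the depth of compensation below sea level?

85.7 km

ρ_ref D = ρ (D + h) → D (ρ_ref − ρ) = ρ h.
D = ρ h/(ρ_ref − ρ) = 2.66 × 1.61 km/(2.71 − 2.66) = 85.7 km.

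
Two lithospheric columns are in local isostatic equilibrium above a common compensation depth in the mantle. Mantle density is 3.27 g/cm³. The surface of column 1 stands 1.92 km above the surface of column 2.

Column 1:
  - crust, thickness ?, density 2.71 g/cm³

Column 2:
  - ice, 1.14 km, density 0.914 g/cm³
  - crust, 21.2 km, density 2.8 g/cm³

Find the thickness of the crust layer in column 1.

33.8 km

Take the compensation level at the base of the deeper column (depth z_c below the surface of column 1) and equate Σ ρ_i t_i down to z_c; mantle fills any gap and the z_c terms cancel.
Column 1: x×2.71 + (z_c − 0 − x)×3.27
Column 2: 1.92×0 + 1.14×0.914 + 21.2×2.8 + (z_c − 1.92 − 22.34)×3.27
The z_c×3.27 term appears on both sides and cancels. Collect the known terms of each column as K = Σ(ρt)_known − 3.27 × (depth of known layers): K_1 = 0 − 3.27×0 = 0; K_2 = 60.40196 − 3.27×(1.92 + 22.34) = −18.92824.
Balance: K_1 − x×(3.27 − 2.71) = K_2, so x = (K_1 − K_2)/(3.27 − 2.71) = 18.9282/0.56 = 33.8 km.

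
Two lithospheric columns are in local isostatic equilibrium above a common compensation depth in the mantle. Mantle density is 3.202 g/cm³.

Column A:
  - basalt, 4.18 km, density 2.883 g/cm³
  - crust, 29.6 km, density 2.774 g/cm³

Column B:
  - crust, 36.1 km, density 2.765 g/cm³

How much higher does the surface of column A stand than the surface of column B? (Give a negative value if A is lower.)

−0.554 km

For any compensation level in the mantle, the mantle terms cancel and isostasy reduces to e = (Σt_A − Σt_B) − (Σ(ρt)_A − Σ(ρt)_B) / ρ_m.
Σt_A = 33.78 km; Σt_B = 36.1 km; Σ(ρt)_A = 94.16134; Σ(ρt)_B = 99.8165 (in km·g/cm³).
e = (33.78 − 36.1) − (94.16134 − 99.8165) / 3.202 = −0.554 km.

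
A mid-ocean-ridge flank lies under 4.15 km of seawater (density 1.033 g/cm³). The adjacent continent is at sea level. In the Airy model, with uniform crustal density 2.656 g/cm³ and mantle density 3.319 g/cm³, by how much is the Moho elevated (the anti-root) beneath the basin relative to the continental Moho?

10.2 km

For local isostatic compensation: replacing crust with seawater at the top is compensated by replacing crust with mantle at the base: d (ρ_c − ρ_w) = a (ρ_m − ρ_c).
a = d (ρ_c − ρ_w)/(ρ_m − ρ_c) = 4.15 km × 1.623/0.663 = 10.2 km.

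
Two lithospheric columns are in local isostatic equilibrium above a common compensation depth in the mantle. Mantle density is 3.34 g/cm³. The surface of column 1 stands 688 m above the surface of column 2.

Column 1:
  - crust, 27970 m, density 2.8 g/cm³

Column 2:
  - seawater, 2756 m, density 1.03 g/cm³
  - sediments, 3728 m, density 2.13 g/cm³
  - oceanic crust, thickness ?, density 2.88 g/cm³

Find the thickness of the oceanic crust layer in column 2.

4190 m

Take the compensation level at the base of the deeper column (depth z_c below the surface of column 1) and equate Σ ρ_i t_i down to z_c; mantle fills any gap and the z_c terms cancel.
Column 1: 27970×2.8 + (z_c − 27970)×3.34
Column 2: 688×0 + 2756×1.03 + 3728×2.13 + x×2.88 + (z_c − 688 − 6484 − x)×3.34
The z_c×3.34 term appears on both sides and cancels. Collect the known terms of each column as K = Σ(ρt)_known − 3.34 × (depth of known layers): K_1 = 78316 − 3.34×27970 = −15103.8; K_2 = 10779.32 − 3.34×(688 + 6484) = −13175.16.
Balance: K_1 = K_2 − x×(3.34 − 2.88), so x = (K_2 − K_1)/(3.34 − 2.88) = 1928.64/0.46 = 4190 m.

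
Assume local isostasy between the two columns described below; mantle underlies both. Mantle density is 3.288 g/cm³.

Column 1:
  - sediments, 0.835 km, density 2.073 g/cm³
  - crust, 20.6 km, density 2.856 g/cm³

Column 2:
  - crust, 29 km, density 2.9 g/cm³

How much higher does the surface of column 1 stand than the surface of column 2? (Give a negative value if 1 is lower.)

For any compensation level in the mantle, the mantle terms cancel and isostasy reduces to e = (Σt_1 − Σt_2) − (Σ(ρt)_1 − Σ(ρt)_2) / ρ_m.
Σt_1 = 21.435 km; Σt_2 = 29 km; Σ(ρt)_1 = 60.564555; Σ(ρt)_2 = 84.1 (in km·g/cm³).
e = (21.435 − 29) − (60.564555 − 84.1) / 3.288 = −0.407 km.

−0.407 km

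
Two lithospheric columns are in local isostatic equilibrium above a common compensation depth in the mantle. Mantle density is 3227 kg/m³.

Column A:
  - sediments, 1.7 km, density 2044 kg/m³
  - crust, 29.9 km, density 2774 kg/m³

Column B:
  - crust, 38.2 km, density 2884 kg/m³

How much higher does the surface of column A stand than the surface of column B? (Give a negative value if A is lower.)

0.76 km

For any compensation level in the mantle, the mantle terms cancel and isostasy reduces to e = (Σt_A − Σt_B) − (Σ(ρt)_A − Σ(ρt)_B) / ρ_m.
Σt_A = 31.6 km; Σt_B = 38.2 km; Σ(ρt)_A = 86417.4; Σ(ρt)_B = 110168.8 (in km·kg/m³).
e = (31.6 − 38.2) − (86417.4 − 110168.8) / 3227 = 0.76 km.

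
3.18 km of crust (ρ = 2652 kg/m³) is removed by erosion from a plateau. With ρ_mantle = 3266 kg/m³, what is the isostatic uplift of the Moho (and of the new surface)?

2.58 km

Unloading: uplift u = e ρ_c/ρ_m = 3.18 km × 2652/3266 = 2.58 km.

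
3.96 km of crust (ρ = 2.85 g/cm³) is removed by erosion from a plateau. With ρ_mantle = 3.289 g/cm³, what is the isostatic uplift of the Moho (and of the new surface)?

3.43 km

Unloading: uplift u = e ρ_c/ρ_m = 3.96 km × 2.85/3.289 = 3.43 km.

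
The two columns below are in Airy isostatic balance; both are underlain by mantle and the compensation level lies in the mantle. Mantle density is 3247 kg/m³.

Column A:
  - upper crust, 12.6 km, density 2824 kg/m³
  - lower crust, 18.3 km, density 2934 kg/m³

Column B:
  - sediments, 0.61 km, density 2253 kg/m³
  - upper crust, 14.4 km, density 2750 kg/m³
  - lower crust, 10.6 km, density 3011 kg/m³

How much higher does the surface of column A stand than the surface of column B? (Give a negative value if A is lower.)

For any compensation level in the mantle, the mantle terms cancel and isostasy reduces to e = (Σt_A − Σt_B) − (Σ(ρt)_A − Σ(ρt)_B) / ρ_m.
Σt_A = 30.9 km; Σt_B = 25.61 km; Σ(ρt)_A = 89274.6; Σ(ρt)_B = 72890.93 (in km·kg/m³).
e = (30.9 − 25.61) − (89274.6 − 72890.93) / 3247 = 0.244 km.

0.244 km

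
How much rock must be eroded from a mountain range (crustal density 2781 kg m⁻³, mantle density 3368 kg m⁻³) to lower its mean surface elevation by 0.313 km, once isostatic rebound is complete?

Net drop Δ = e − u = e − e ρ_c/ρ_m = e (ρ_m − ρ_c)/ρ_m.
e = Δ ρ_m/(ρ_m − ρ_c) = 0.313 km × 3368/587 = 1.8 km.

1.8 km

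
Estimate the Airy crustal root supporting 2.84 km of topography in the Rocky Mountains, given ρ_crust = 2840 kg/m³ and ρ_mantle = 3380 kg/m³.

Balancing pressure at the compensation depth: the weight of the topography is balanced by the buoyancy of the root, ρ_c h = (ρ_m − ρ_c) r.
r = h · ρ_c / (ρ_m − ρ_c) = 2.84 km × 2840 / (3380 − 2840) = 14.9 km.

14.9 km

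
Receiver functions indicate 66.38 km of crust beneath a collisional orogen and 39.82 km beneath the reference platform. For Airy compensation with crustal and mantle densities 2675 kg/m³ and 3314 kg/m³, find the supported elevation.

5.12 km

Excess crust Δ = 66.38 km − 39.82 km = 26.56 km, split between elevation h and root r with h + r = Δ.
Airy balance ρ_c h = (ρ_m − ρ_c) r gives r = h ρ_c/(ρ_m − ρ_c), so h (1 + ρ_c/(ρ_m − ρ_c)) = Δ, i.e. h = Δ (ρ_m − ρ_c)/ρ_m.
h = 26.56 km × 639/3314 = 5.12 km.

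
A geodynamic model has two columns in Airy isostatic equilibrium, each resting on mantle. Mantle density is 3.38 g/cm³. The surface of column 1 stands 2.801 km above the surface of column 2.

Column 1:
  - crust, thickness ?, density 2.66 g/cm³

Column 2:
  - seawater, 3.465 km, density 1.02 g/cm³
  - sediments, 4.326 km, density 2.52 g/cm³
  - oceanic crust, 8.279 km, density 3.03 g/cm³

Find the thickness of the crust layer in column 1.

33.7 km

Take the compensation level at the base of the deeper column (depth z_c below the surface of column 1) and equate Σ ρ_i t_i down to z_c; mantle fills any gap and the z_c terms cancel.
Column 1: x×2.66 + (z_c − 0 − x)×3.38
Column 2: 2.801×0 + 3.465×1.02 + 4.326×2.52 + 8.279×3.03 + (z_c − 2.801 − 16.07)×3.38
The z_c×3.38 term appears on both sides and cancels. Collect the known terms of each column as K = Σ(ρt)_known − 3.38 × (depth of known layers): K_1 = 0 − 3.38×0 = 0; K_2 = 39.52119 − 3.38×(2.801 + 16.07) = −24.26279.
Balance: K_1 − x×(3.38 − 2.66) = K_2, so x = (K_1 − K_2)/(3.38 − 2.66) = 24.2628/0.72 = 33.7 km.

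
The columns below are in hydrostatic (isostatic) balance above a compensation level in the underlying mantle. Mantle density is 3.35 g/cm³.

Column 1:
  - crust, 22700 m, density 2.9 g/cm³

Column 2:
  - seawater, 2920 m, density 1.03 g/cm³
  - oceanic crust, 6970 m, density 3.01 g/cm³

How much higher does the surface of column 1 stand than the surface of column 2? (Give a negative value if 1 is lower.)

320 m

For any compensation level in the mantle, the mantle terms cancel and isostasy reduces to e = (Σt_1 − Σt_2) − (Σ(ρt)_1 − Σ(ρt)_2) / ρ_m.
Σt_1 = 22700 m; Σt_2 = 9890 m; Σ(ρt)_1 = 65830; Σ(ρt)_2 = 23987.3 (in m·g/cm³).
e = (22700 − 9890) − (65830 − 23987.3) / 3.35 = 320 m.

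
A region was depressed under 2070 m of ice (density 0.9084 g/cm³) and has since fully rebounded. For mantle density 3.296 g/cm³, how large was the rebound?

Removing the load lets mantle flow back in; uplift u satisfies ρ_ice t = ρ_m u.
u = t ρ_ice/ρ_m = 2070 m × 0.9084/3.296 = 571 m.

571 m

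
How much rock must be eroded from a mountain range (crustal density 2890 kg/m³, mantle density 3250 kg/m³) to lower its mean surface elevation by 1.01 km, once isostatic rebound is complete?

9.12 km

Net drop Δ = e − u = e − e ρ_c/ρ_m = e (ρ_m − ρ_c)/ρ_m.
e = Δ ρ_m/(ρ_m − ρ_c) = 1.01 km × 3250/360 = 9.12 km.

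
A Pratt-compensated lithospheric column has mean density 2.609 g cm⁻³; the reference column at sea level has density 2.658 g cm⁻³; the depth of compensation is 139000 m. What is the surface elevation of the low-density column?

2610 m

ρ_ref D = ρ (D + h) → h = D (ρ_ref − ρ)/ρ.
h = 139000 m × (2.658 − 2.609)/2.609 = 2610 m.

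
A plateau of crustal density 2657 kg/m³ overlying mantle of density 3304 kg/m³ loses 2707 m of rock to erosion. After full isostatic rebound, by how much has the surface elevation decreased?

Rebound u = e ρ_c/ρ_m = 2707 m × 2657/3304 = 2177 m.
Net surface drop = e − u = 2707 m − 2177 m = e (ρ_m − ρ_c)/ρ_m = 530 m.

530 m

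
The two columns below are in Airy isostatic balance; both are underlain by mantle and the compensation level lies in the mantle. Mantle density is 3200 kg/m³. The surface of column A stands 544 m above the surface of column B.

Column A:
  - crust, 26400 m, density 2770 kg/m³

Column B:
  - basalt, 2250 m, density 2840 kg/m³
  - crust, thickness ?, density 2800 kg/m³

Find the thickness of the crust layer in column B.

Take the compensation level at the base of the deeper column (depth z_c below the surface of column A) and equate Σ ρ_i t_i down to z_c; mantle fills any gap and the z_c terms cancel.
Column A: 26400×2770 + (z_c − 26400)×3200
Column B: 544×0 + 2250×2840 + x×2800 + (z_c − 544 − 2250 − x)×3200
The z_c×3200 term appears on both sides and cancels. Collect the known terms of each column as K = Σ(ρt)_known − 3200 × (depth of known layers): K_A = 73128000 − 3200×26400 = −11352000; K_B = 6390000 − 3200×(544 + 2250) = −2550800.
Balance: K_A = K_B − x×(3200 − 2800), so x = (K_B − K_A)/(3200 − 2800) = 8801200/400 = 22000 m.

22000 m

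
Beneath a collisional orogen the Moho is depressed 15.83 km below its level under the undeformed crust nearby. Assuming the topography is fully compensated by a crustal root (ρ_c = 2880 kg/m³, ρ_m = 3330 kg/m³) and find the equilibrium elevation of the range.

Isostatic balance requires: ρ_c h = (ρ_m − ρ_c) r.
h = r (ρ_m − ρ_c) / ρ_c = 15.83 km × (3330 − 2880) / 2880 = 2.47 km.

2.47 km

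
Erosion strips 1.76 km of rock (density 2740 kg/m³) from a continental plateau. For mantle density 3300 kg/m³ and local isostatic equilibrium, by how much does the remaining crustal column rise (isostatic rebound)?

1.46 km

Unloading: uplift u = e ρ_c/ρ_m = 1.76 km × 2740/3300 = 1.46 km.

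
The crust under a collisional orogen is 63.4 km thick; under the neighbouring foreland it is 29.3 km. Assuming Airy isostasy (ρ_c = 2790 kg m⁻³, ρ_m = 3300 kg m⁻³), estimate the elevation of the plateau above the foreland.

Excess crust Δ = 63.4 km − 29.3 km = 34.1 km, split between elevation h and root r with h + r = Δ.
Airy balance ρ_c h = (ρ_m − ρ_c) r gives r = h ρ_c/(ρ_m − ρ_c), so h (1 + ρ_c/(ρ_m − ρ_c)) = Δ, i.e. h = Δ (ρ_m − ρ_c)/ρ_m.
h = 34.1 km × 510/3300 = 5.27 km.

5.27 km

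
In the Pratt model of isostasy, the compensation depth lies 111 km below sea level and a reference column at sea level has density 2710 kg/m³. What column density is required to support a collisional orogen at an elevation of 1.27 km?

2680 kg/m³

Pratt balance: ρ_ref D = ρ (D + h).
ρ = ρ_ref D/(D + h) = 2710 × 111 km/(111 km + 1.27 km) = 2680 kg/m³.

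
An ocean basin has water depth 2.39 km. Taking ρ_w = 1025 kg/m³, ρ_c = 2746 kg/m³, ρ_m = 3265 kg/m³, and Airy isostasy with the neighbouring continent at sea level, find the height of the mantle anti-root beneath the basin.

7.93 km

Balancing pressure at the compensation depth: replacing crust with seawater at the top is compensated by replacing crust with mantle at the base: d (ρ_c − ρ_w) = a (ρ_m − ρ_c).
a = d (ρ_c − ρ_w)/(ρ_m − ρ_c) = 2.39 km × 1721/519 = 7.93 km.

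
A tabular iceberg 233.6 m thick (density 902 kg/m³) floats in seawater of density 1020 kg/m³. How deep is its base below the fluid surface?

207 m

Draft d = t ρ_obj/ρ_fluid = 233.6 m × 902/1020 = 207 m.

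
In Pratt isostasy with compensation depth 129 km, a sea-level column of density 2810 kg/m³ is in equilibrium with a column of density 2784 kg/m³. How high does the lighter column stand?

ρ_ref D = ρ (D + h) → h = D (ρ_ref − ρ)/ρ.
h = 129 km × (2810 − 2784)/2784 = 1.2 km.

1.2 km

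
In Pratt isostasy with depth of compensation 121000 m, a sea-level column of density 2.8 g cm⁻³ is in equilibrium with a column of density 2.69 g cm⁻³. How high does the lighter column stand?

4950 m

ρ_ref D = ρ (D + h) → h = D (ρ_ref − ρ)/ρ.
h = 121000 m × (2.8 − 2.69)/2.69 = 4950 m.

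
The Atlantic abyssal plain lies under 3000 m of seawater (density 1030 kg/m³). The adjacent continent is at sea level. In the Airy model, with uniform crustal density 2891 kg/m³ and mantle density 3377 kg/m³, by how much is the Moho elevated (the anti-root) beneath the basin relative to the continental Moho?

In Airy isostatic equilibrium: replacing crust with seawater at the top is compensated by replacing crust with mantle at the base: d (ρ_c − ρ_w) = a (ρ_m − ρ_c).
a = d (ρ_c − ρ_w)/(ρ_m − ρ_c) = 3000 m × 1861/486 = 11500 m.

11500 m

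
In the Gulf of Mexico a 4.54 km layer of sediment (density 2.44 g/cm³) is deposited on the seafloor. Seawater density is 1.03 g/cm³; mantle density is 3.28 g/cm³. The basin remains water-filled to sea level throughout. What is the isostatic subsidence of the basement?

2.85 km

Submarine loading: the sediment displaces seawater, and the subsidence is in turn flooded, so s (ρ_m − ρ_w) = t (ρ_sed − ρ_w).
s = 4.54 km × (2.44 − 1.03) / (3.28 − 1.03) = 2.85 km.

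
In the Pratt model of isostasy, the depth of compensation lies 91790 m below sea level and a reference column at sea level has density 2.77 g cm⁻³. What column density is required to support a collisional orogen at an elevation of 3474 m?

Pratt balance: ρ_ref D = ρ (D + h).
ρ = ρ_ref D/(D + h) = 2.77 × 91790 m/(91790 m + 3474 m) = 2.67 g cm⁻³.

2.67 g cm⁻³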